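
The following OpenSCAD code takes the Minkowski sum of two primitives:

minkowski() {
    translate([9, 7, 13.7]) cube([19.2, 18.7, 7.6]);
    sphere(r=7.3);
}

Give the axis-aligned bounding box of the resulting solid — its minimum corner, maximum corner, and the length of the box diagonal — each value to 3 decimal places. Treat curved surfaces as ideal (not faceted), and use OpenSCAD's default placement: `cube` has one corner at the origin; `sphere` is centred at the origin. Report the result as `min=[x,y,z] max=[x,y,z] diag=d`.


min=[1.700,-0.300,6.400] max=[35.500,33.000,28.600] diag=52.385

A = translate([9, 7, 13.7]) cube([19.2, 18.7, 7.6]) → bbox [9,7,13.7] .. [28.2,25.7,21.3]
B = sphere(r=7.3) → bbox [-7.3,-7.3,-7.3] .. [7.3,7.3,7.3]
lo = A.lo+B.lo = [9-7.3, 7-7.3, 13.7-7.3] = [1.700,-0.300,6.400]
hi = A.hi+B.hi = [28.2+7.3, 25.7+7.3, 21.3+7.3] = [35.500,33.000,28.600]
diag = √(33.8²+33.3²+22.2²) = √2744.17 = 52.385


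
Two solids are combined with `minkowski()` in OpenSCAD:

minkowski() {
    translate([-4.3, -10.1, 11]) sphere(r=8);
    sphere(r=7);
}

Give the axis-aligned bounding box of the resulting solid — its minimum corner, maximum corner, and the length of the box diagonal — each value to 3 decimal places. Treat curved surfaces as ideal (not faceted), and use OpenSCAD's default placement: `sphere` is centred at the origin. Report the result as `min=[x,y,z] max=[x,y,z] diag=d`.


A = translate([-4.3, -10.1, 11]) sphere(r=8) → bbox [-12.3,-18.1,3] .. [3.7,-2.1,19]
B = sphere(r=7) → bbox [-7,-7,-7] .. [7,7,7]
lo = A.lo+B.lo = [-12.3-7, -18.1-7, 3-7] = [-19.300,-25.100,-4.000]
hi = A.hi+B.hi = [3.7+7, -2.1+7, 19+7] = [10.700,4.900,26.000]
diag = √(30²+30²+30²) = √2700 = 51.962

min=[-19.300,-25.100,-4.000] max=[10.700,4.900,26.000] diag=51.962


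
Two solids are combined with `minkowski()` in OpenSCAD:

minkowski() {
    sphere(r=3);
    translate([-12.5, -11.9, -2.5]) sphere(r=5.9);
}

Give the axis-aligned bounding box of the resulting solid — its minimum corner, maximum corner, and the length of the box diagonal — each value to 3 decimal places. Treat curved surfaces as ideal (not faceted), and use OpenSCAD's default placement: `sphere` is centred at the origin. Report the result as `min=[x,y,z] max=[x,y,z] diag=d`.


A = translate([-12.5, -11.9, -2.5]) sphere(r=5.9) → bbox [-18.4,-17.8,-8.4] .. [-6.6,-6,3.4]
B = sphere(r=3) → bbox [-3,-3,-3] .. [3,3,3]
lo = A.lo+B.lo = [-18.4-3, -17.8-3, -8.4-3] = [-21.400,-20.800,-11.400]
hi = A.hi+B.hi = [-6.6+3, -6+3, 3.4+3] = [-3.600,-3.000,6.400]
diag = √(17.8²+17.8²+17.8²) = √950.52 = 30.831

min=[-21.400,-20.800,-11.400] max=[-3.600,-3.000,6.400] diag=30.831


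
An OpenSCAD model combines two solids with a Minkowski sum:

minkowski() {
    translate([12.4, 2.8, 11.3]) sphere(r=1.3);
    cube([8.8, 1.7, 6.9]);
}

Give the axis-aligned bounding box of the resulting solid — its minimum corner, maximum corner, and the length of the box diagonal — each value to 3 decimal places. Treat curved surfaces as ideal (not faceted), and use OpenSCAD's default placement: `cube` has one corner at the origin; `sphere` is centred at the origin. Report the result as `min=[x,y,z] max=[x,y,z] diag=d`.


A = translate([12.4, 2.8, 11.3]) sphere(r=1.3) → bbox [11.1,1.5,10] .. [13.7,4.1,12.6]
B = cube([8.8, 1.7, 6.9]) → bbox [0,0,0] .. [8.8,1.7,6.9]
lo = A.lo+B.lo = [11.1+0, 1.5+0, 10+0] = [11.100,1.500,10.000]
hi = A.hi+B.hi = [13.7+8.8, 4.1+1.7, 12.6+6.9] = [22.500,5.800,19.500]
diag = √(11.4²+4.3²+9.5²) = √238.7 = 15.450

min=[11.100,1.500,10.000] max=[22.500,5.800,19.500] diag=15.450


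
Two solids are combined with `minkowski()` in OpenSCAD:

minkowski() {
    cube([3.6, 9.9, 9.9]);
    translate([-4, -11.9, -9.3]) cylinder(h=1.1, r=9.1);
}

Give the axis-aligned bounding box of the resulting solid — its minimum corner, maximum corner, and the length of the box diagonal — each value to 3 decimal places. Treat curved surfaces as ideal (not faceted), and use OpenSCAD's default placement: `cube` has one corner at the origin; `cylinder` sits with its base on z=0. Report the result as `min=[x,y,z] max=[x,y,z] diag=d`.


A = translate([-4, -11.9, -9.3]) cylinder(h=1.1, r=9.1) → bbox [-13.1,-21,-9.3] .. [5.1,-2.8,-8.2]
B = cube([3.6, 9.9, 9.9]) → bbox [0,0,0] .. [3.6,9.9,9.9]
lo = A.lo+B.lo = [-13.1+0, -21+0, -9.3+0] = [-13.100,-21.000,-9.300]
hi = A.hi+B.hi = [5.1+3.6, -2.8+9.9, -8.2+9.9] = [8.700,7.100,1.700]
diag = √(21.8²+28.1²+11²) = √1385.85 = 37.227

min=[-13.100,-21.000,-9.300] max=[8.700,7.100,1.700] diag=37.227


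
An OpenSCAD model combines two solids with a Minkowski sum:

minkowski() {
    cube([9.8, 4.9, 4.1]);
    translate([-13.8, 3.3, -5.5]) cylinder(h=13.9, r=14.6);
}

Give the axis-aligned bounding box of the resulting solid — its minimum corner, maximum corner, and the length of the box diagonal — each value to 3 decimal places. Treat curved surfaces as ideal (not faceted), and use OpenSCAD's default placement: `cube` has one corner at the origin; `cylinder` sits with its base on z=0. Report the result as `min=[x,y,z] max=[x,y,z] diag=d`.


min=[-28.400,-11.300,-5.500] max=[10.600,22.800,12.500] diag=54.844

A = translate([-13.8, 3.3, -5.5]) cylinder(h=13.9, r=14.6) → bbox [-28.4,-11.3,-5.5] .. [0.8,17.9,8.4]
B = cube([9.8, 4.9, 4.1]) → bbox [0,0,0] .. [9.8,4.9,4.1]
lo = A.lo+B.lo = [-28.4+0, -11.3+0, -5.5+0] = [-28.400,-11.300,-5.500]
hi = A.hi+B.hi = [0.8+9.8, 17.9+4.9, 8.4+4.1] = [10.600,22.800,12.500]
diag = √(39²+34.1²+18²) = √3007.81 = 54.844


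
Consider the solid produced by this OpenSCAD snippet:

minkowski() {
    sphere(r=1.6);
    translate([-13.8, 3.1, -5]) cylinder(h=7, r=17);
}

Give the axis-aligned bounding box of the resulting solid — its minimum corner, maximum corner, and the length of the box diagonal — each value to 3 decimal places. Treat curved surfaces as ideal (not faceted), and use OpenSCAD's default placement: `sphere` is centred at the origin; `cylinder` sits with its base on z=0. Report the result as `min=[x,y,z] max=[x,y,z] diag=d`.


min=[-32.400,-15.500,-6.600] max=[4.800,21.700,3.600] diag=53.588

A = translate([-13.8, 3.1, -5]) cylinder(h=7, r=17) → bbox [-30.8,-13.9,-5] .. [3.2,20.1,2]
B = sphere(r=1.6) → bbox [-1.6,-1.6,-1.6] .. [1.6,1.6,1.6]
lo = A.lo+B.lo = [-30.8-1.6, -13.9-1.6, -5-1.6] = [-32.400,-15.500,-6.600]
hi = A.hi+B.hi = [3.2+1.6, 20.1+1.6, 2+1.6] = [4.800,21.700,3.600]
diag = √(37.2²+37.2²+10.2²) = √2871.72 = 53.588


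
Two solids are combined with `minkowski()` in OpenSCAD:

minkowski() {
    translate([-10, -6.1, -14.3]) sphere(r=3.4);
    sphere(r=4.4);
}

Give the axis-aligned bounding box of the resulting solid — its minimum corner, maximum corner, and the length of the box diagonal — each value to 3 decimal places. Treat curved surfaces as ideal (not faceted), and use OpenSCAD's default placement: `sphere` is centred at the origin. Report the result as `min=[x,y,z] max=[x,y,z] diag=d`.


A = translate([-10, -6.1, -14.3]) sphere(r=3.4) → bbox [-13.4,-9.5,-17.7] .. [-6.6,-2.7,-10.9]
B = sphere(r=4.4) → bbox [-4.4,-4.4,-4.4] .. [4.4,4.4,4.4]
lo = A.lo+B.lo = [-13.4-4.4, -9.5-4.4, -17.7-4.4] = [-17.800,-13.900,-22.100]
hi = A.hi+B.hi = [-6.6+4.4, -2.7+4.4, -10.9+4.4] = [-2.200,1.700,-6.500]
diag = √(15.6²+15.6²+15.6²) = √730.08 = 27.020

min=[-17.800,-13.900,-22.100] max=[-2.200,1.700,-6.500] diag=27.020


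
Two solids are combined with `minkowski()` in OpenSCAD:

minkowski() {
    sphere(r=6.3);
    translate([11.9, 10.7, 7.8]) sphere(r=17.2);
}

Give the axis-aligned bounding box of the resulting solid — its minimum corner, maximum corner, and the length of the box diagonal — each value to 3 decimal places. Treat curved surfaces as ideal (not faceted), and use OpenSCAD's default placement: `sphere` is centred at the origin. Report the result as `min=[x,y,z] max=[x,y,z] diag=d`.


A = translate([11.9, 10.7, 7.8]) sphere(r=17.2) → bbox [-5.3,-6.5,-9.4] .. [29.1,27.9,25]
B = sphere(r=6.3) → bbox [-6.3,-6.3,-6.3] .. [6.3,6.3,6.3]
lo = A.lo+B.lo = [-5.3-6.3, -6.5-6.3, -9.4-6.3] = [-11.600,-12.800,-15.700]
hi = A.hi+B.hi = [29.1+6.3, 27.9+6.3, 25+6.3] = [35.400,34.200,31.300]
diag = √(47²+47²+47²) = √6627 = 81.406

min=[-11.600,-12.800,-15.700] max=[35.400,34.200,31.300] diag=81.406


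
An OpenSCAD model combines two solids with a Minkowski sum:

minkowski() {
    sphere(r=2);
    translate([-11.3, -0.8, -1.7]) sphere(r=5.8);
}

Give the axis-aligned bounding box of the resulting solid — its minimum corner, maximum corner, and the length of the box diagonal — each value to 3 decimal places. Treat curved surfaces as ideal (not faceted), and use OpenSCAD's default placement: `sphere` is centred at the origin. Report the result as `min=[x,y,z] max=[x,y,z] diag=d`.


A = translate([-11.3, -0.8, -1.7]) sphere(r=5.8) → bbox [-17.1,-6.6,-7.5] .. [-5.5,5,4.1]
B = sphere(r=2) → bbox [-2,-2,-2] .. [2,2,2]
lo = A.lo+B.lo = [-17.1-2, -6.6-2, -7.5-2] = [-19.100,-8.600,-9.500]
hi = A.hi+B.hi = [-5.5+2, 5+2, 4.1+2] = [-3.500,7.000,6.100]
diag = √(15.6²+15.6²+15.6²) = √730.08 = 27.020

min=[-19.100,-8.600,-9.500] max=[-3.500,7.000,6.100] diag=27.020


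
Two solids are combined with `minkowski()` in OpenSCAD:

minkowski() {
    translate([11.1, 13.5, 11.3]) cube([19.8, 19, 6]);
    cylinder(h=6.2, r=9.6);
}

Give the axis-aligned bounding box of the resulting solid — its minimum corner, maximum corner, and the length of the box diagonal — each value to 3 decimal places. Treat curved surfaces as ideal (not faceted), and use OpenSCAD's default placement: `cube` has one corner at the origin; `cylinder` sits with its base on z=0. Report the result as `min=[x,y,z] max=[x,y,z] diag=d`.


min=[1.500,3.900,11.300] max=[40.500,42.100,23.500] diag=55.938

A = translate([11.1, 13.5, 11.3]) cube([19.8, 19, 6]) → bbox [11.1,13.5,11.3] .. [30.9,32.5,17.3]
B = cylinder(h=6.2, r=9.6) → bbox [-9.6,-9.6,0] .. [9.6,9.6,6.2]
lo = A.lo+B.lo = [11.1-9.6, 13.5-9.6, 11.3+0] = [1.500,3.900,11.300]
hi = A.hi+B.hi = [30.9+9.6, 32.5+9.6, 17.3+6.2] = [40.500,42.100,23.500]
diag = √(39²+38.2²+12.2²) = √3129.08 = 55.938


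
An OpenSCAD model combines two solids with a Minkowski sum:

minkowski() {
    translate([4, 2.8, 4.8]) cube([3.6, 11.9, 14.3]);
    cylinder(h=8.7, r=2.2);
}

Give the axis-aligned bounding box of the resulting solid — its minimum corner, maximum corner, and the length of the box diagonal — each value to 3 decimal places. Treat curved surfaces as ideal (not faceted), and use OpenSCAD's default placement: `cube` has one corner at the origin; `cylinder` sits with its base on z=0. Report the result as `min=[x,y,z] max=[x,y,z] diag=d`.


min=[1.800,0.600,4.800] max=[9.800,16.900,27.800] diag=29.303

A = translate([4, 2.8, 4.8]) cube([3.6, 11.9, 14.3]) → bbox [4,2.8,4.8] .. [7.6,14.7,19.1]
B = cylinder(h=8.7, r=2.2) → bbox [-2.2,-2.2,0] .. [2.2,2.2,8.7]
lo = A.lo+B.lo = [4-2.2, 2.8-2.2, 4.8+0] = [1.800,0.600,4.800]
hi = A.hi+B.hi = [7.6+2.2, 14.7+2.2, 19.1+8.7] = [9.800,16.900,27.800]
diag = √(8²+16.3²+23²) = √858.69 = 29.303


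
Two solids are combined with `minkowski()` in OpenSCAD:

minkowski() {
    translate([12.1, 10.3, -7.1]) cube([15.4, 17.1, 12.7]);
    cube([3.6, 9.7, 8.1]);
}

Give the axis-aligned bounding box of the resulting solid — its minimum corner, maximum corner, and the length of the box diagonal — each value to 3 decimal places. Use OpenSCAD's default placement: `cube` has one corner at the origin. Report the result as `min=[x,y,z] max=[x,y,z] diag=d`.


A = translate([12.1, 10.3, -7.1]) cube([15.4, 17.1, 12.7]) → bbox [12.1,10.3,-7.1] .. [27.5,27.4,5.6]
B = cube([3.6, 9.7, 8.1]) → bbox [0,0,0] .. [3.6,9.7,8.1]
lo = A.lo+B.lo = [12.1+0, 10.3+0, -7.1+0] = [12.100,10.300,-7.100]
hi = A.hi+B.hi = [27.5+3.6, 27.4+9.7, 5.6+8.1] = [31.100,37.100,13.700]
diag = √(19²+26.8²+20.8²) = √1511.88 = 38.883

min=[12.100,10.300,-7.100] max=[31.100,37.100,13.700] diag=38.883


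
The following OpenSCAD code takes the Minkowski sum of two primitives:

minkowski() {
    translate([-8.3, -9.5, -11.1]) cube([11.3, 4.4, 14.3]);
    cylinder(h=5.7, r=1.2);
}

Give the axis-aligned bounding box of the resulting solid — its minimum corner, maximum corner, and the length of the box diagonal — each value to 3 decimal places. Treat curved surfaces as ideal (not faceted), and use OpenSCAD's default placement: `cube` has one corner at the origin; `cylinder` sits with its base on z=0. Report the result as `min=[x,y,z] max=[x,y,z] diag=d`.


A = translate([-8.3, -9.5, -11.1]) cube([11.3, 4.4, 14.3]) → bbox [-8.3,-9.5,-11.1] .. [3,-5.1,3.2]
B = cylinder(h=5.7, r=1.2) → bbox [-1.2,-1.2,0] .. [1.2,1.2,5.7]
lo = A.lo+B.lo = [-8.3-1.2, -9.5-1.2, -11.1+0] = [-9.500,-10.700,-11.100]
hi = A.hi+B.hi = [3+1.2, -5.1+1.2, 3.2+5.7] = [4.200,-3.900,8.900]
diag = √(13.7²+6.8²+20²) = √633.93 = 25.178

min=[-9.500,-10.700,-11.100] max=[4.200,-3.900,8.900] diag=25.178


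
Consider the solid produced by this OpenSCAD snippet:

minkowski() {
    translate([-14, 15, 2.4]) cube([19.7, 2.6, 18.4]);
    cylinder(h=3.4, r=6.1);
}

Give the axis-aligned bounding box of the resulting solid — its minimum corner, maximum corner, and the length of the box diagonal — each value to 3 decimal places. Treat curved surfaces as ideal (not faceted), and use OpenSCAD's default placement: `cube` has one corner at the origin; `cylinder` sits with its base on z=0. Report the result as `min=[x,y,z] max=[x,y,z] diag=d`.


min=[-20.100,8.900,2.400] max=[11.800,23.700,24.200] diag=41.375

A = translate([-14, 15, 2.4]) cube([19.7, 2.6, 18.4]) → bbox [-14,15,2.4] .. [5.7,17.6,20.8]
B = cylinder(h=3.4, r=6.1) → bbox [-6.1,-6.1,0] .. [6.1,6.1,3.4]
lo = A.lo+B.lo = [-14-6.1, 15-6.1, 2.4+0] = [-20.100,8.900,2.400]
hi = A.hi+B.hi = [5.7+6.1, 17.6+6.1, 20.8+3.4] = [11.800,23.700,24.200]
diag = √(31.9²+14.8²+21.8²) = √1711.89 = 41.375


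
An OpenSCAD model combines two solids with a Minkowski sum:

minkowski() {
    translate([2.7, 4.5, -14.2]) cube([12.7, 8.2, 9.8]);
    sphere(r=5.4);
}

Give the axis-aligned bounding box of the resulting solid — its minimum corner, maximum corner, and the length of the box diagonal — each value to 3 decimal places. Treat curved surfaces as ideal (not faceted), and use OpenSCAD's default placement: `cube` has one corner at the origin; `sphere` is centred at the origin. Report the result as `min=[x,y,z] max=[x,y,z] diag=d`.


A = translate([2.7, 4.5, -14.2]) cube([12.7, 8.2, 9.8]) → bbox [2.7,4.5,-14.2] .. [15.4,12.7,-4.4]
B = sphere(r=5.4) → bbox [-5.4,-5.4,-5.4] .. [5.4,5.4,5.4]
lo = A.lo+B.lo = [2.7-5.4, 4.5-5.4, -14.2-5.4] = [-2.700,-0.900,-19.600]
hi = A.hi+B.hi = [15.4+5.4, 12.7+5.4, -4.4+5.4] = [20.800,18.100,1.000]
diag = √(23.5²+19²+20.6²) = √1337.61 = 36.573

min=[-2.700,-0.900,-19.600] max=[20.800,18.100,1.000] diag=36.573


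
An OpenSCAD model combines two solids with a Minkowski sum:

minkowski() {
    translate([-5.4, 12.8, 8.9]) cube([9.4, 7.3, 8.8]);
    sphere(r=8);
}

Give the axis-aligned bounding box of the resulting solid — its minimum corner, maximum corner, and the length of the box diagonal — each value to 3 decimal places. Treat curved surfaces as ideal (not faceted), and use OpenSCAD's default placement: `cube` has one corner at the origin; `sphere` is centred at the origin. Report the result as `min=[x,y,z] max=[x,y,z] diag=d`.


min=[-13.400,4.800,0.900] max=[12.000,28.100,25.700] diag=42.463

A = translate([-5.4, 12.8, 8.9]) cube([9.4, 7.3, 8.8]) → bbox [-5.4,12.8,8.9] .. [4,20.1,17.7]
B = sphere(r=8) → bbox [-8,-8,-8] .. [8,8,8]
lo = A.lo+B.lo = [-5.4-8, 12.8-8, 8.9-8] = [-13.400,4.800,0.900]
hi = A.hi+B.hi = [4+8, 20.1+8, 17.7+8] = [12.000,28.100,25.700]
diag = √(25.4²+23.3²+24.8²) = √1803.09 = 42.463


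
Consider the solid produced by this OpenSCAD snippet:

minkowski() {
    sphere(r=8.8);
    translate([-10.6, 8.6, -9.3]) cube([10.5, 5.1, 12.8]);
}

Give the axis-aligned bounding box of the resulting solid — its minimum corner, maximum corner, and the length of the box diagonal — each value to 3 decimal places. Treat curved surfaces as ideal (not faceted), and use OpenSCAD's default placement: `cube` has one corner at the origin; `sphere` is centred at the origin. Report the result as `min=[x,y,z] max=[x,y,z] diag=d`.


A = translate([-10.6, 8.6, -9.3]) cube([10.5, 5.1, 12.8]) → bbox [-10.6,8.6,-9.3] .. [-0.1,13.7,3.5]
B = sphere(r=8.8) → bbox [-8.8,-8.8,-8.8] .. [8.8,8.8,8.8]
lo = A.lo+B.lo = [-10.6-8.8, 8.6-8.8, -9.3-8.8] = [-19.400,-0.200,-18.100]
hi = A.hi+B.hi = [-0.1+8.8, 13.7+8.8, 3.5+8.8] = [8.700,22.500,12.300]
diag = √(28.1²+22.7²+30.4²) = √2229.06 = 47.213

min=[-19.400,-0.200,-18.100] max=[8.700,22.500,12.300] diag=47.213


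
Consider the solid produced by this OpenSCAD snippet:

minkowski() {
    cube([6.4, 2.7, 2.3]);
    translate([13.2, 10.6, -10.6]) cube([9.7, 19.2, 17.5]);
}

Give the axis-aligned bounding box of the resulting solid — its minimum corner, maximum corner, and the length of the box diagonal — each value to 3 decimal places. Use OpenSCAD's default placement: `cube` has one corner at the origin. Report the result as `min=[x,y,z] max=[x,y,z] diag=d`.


A = translate([13.2, 10.6, -10.6]) cube([9.7, 19.2, 17.5]) → bbox [13.2,10.6,-10.6] .. [22.9,29.8,6.9]
B = cube([6.4, 2.7, 2.3]) → bbox [0,0,0] .. [6.4,2.7,2.3]
lo = A.lo+B.lo = [13.2+0, 10.6+0, -10.6+0] = [13.200,10.600,-10.600]
hi = A.hi+B.hi = [22.9+6.4, 29.8+2.7, 6.9+2.3] = [29.300,32.500,9.200]
diag = √(16.1²+21.9²+19.8²) = √1130.86 = 33.628

min=[13.200,10.600,-10.600] max=[29.300,32.500,9.200] diag=33.628


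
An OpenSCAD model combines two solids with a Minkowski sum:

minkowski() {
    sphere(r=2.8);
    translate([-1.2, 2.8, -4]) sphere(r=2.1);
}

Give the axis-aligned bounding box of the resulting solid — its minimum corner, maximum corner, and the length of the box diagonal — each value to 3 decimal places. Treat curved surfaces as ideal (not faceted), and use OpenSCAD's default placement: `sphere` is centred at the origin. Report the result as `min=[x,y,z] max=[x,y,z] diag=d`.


A = translate([-1.2, 2.8, -4]) sphere(r=2.1) → bbox [-3.3,0.7,-6.1] .. [0.9,4.9,-1.9]
B = sphere(r=2.8) → bbox [-2.8,-2.8,-2.8] .. [2.8,2.8,2.8]
lo = A.lo+B.lo = [-3.3-2.8, 0.7-2.8, -6.1-2.8] = [-6.100,-2.100,-8.900]
hi = A.hi+B.hi = [0.9+2.8, 4.9+2.8, -1.9+2.8] = [3.700,7.700,0.900]
diag = √(9.8²+9.8²+9.8²) = √288.12 = 16.974

min=[-6.100,-2.100,-8.900] max=[3.700,7.700,0.900] diag=16.974


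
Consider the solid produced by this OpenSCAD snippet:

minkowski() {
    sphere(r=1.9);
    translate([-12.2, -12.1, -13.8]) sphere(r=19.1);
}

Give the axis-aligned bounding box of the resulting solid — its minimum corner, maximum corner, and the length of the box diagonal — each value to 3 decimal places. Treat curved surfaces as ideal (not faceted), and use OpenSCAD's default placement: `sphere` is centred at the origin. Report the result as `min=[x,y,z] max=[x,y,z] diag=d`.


A = translate([-12.2, -12.1, -13.8]) sphere(r=19.1) → bbox [-31.3,-31.2,-32.9] .. [6.9,7,5.3]
B = sphere(r=1.9) → bbox [-1.9,-1.9,-1.9] .. [1.9,1.9,1.9]
lo = A.lo+B.lo = [-31.3-1.9, -31.2-1.9, -32.9-1.9] = [-33.200,-33.100,-34.800]
hi = A.hi+B.hi = [6.9+1.9, 7+1.9, 5.3+1.9] = [8.800,8.900,7.200]
diag = √(42²+42²+42²) = √5292 = 72.746

min=[-33.200,-33.100,-34.800] max=[8.800,8.900,7.200] diag=72.746


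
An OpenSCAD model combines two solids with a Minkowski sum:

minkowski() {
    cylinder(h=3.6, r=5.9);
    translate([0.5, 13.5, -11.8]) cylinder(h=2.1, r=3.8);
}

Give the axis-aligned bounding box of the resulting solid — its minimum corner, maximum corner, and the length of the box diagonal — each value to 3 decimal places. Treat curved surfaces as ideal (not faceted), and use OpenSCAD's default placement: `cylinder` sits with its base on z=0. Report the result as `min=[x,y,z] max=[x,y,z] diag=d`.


A = translate([0.5, 13.5, -11.8]) cylinder(h=2.1, r=3.8) → bbox [-3.3,9.7,-11.8] .. [4.3,17.3,-9.7]
B = cylinder(h=3.6, r=5.9) → bbox [-5.9,-5.9,0] .. [5.9,5.9,3.6]
lo = A.lo+B.lo = [-3.3-5.9, 9.7-5.9, -11.8+0] = [-9.200,3.800,-11.800]
hi = A.hi+B.hi = [4.3+5.9, 17.3+5.9, -9.7+3.6] = [10.200,23.200,-6.100]
diag = √(19.4²+19.4²+5.7²) = √785.21 = 28.022

min=[-9.200,3.800,-11.800] max=[10.200,23.200,-6.100] diag=28.022


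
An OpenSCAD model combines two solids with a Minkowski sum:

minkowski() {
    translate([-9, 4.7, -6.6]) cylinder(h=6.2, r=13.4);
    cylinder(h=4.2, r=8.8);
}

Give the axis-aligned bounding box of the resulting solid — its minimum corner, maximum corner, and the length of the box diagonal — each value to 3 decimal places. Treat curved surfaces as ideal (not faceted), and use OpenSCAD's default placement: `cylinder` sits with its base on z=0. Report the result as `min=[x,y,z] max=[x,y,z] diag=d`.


A = translate([-9, 4.7, -6.6]) cylinder(h=6.2, r=13.4) → bbox [-22.4,-8.7,-6.6] .. [4.4,18.1,-0.4]
B = cylinder(h=4.2, r=8.8) → bbox [-8.8,-8.8,0] .. [8.8,8.8,4.2]
lo = A.lo+B.lo = [-22.4-8.8, -8.7-8.8, -6.6+0] = [-31.200,-17.500,-6.600]
hi = A.hi+B.hi = [4.4+8.8, 18.1+8.8, -0.4+4.2] = [13.200,26.900,3.800]
diag = √(44.4²+44.4²+10.4²) = √4050.88 = 63.647

min=[-31.200,-17.500,-6.600] max=[13.200,26.900,3.800] diag=63.647


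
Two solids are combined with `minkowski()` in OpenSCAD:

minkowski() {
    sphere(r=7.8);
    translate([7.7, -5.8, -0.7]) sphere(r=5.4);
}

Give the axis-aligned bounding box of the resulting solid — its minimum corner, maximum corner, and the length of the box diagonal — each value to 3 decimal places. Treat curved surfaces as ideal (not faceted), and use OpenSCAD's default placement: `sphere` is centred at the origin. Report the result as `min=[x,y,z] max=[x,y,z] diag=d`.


A = translate([7.7, -5.8, -0.7]) sphere(r=5.4) → bbox [2.3,-11.2,-6.1] .. [13.1,-0.4,4.7]
B = sphere(r=7.8) → bbox [-7.8,-7.8,-7.8] .. [7.8,7.8,7.8]
lo = A.lo+B.lo = [2.3-7.8, -11.2-7.8, -6.1-7.8] = [-5.500,-19.000,-13.900]
hi = A.hi+B.hi = [13.1+7.8, -0.4+7.8, 4.7+7.8] = [20.900,7.400,12.500]
diag = √(26.4²+26.4²+26.4²) = √2090.88 = 45.726

min=[-5.500,-19.000,-13.900] max=[20.900,7.400,12.500] diag=45.726


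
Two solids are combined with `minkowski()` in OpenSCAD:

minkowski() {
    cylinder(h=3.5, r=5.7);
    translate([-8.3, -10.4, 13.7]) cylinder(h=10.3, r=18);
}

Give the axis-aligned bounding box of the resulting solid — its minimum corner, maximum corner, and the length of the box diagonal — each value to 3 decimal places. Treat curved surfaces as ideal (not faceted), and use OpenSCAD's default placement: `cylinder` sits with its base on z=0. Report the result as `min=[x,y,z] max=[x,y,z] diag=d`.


min=[-32.000,-34.100,13.700] max=[15.400,13.300,27.500] diag=68.439

A = translate([-8.3, -10.4, 13.7]) cylinder(h=10.3, r=18) → bbox [-26.3,-28.4,13.7] .. [9.7,7.6,24]
B = cylinder(h=3.5, r=5.7) → bbox [-5.7,-5.7,0] .. [5.7,5.7,3.5]
lo = A.lo+B.lo = [-26.3-5.7, -28.4-5.7, 13.7+0] = [-32.000,-34.100,13.700]
hi = A.hi+B.hi = [9.7+5.7, 7.6+5.7, 24+3.5] = [15.400,13.300,27.500]
diag = √(47.4²+47.4²+13.8²) = √4683.96 = 68.439


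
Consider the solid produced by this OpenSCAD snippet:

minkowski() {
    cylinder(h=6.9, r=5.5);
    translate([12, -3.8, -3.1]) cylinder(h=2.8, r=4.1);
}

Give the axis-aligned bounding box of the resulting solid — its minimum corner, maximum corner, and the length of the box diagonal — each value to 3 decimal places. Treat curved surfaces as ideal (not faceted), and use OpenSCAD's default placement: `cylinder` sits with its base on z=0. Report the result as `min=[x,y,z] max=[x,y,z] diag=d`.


A = translate([12, -3.8, -3.1]) cylinder(h=2.8, r=4.1) → bbox [7.9,-7.9,-3.1] .. [16.1,0.3,-0.3]
B = cylinder(h=6.9, r=5.5) → bbox [-5.5,-5.5,0] .. [5.5,5.5,6.9]
lo = A.lo+B.lo = [7.9-5.5, -7.9-5.5, -3.1+0] = [2.400,-13.400,-3.100]
hi = A.hi+B.hi = [16.1+5.5, 0.3+5.5, -0.3+6.9] = [21.600,5.800,6.600]
diag = √(19.2²+19.2²+9.7²) = √831.37 = 28.833

min=[2.400,-13.400,-3.100] max=[21.600,5.800,6.600] diag=28.833


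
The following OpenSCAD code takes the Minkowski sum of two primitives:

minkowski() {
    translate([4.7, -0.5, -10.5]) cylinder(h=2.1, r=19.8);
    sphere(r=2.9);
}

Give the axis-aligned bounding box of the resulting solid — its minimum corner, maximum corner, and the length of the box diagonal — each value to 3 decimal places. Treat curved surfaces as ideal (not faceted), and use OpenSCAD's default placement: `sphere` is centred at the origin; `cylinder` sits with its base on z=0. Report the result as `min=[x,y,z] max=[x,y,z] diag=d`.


min=[-18.000,-23.200,-13.400] max=[27.400,22.200,-5.500] diag=64.689

A = translate([4.7, -0.5, -10.5]) cylinder(h=2.1, r=19.8) → bbox [-15.1,-20.3,-10.5] .. [24.5,19.3,-8.4]
B = sphere(r=2.9) → bbox [-2.9,-2.9,-2.9] .. [2.9,2.9,2.9]
lo = A.lo+B.lo = [-15.1-2.9, -20.3-2.9, -10.5-2.9] = [-18.000,-23.200,-13.400]
hi = A.hi+B.hi = [24.5+2.9, 19.3+2.9, -8.4+2.9] = [27.400,22.200,-5.500]
diag = √(45.4²+45.4²+7.9²) = √4184.73 = 64.689


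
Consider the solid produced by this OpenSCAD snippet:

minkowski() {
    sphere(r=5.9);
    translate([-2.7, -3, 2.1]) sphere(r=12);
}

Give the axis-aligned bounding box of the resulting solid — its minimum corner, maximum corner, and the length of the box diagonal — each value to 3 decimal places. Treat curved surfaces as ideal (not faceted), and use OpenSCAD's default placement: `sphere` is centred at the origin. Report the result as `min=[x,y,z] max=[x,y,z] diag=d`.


min=[-20.600,-20.900,-15.800] max=[15.200,14.900,20.000] diag=62.007

A = translate([-2.7, -3, 2.1]) sphere(r=12) → bbox [-14.7,-15,-9.9] .. [9.3,9,14.1]
B = sphere(r=5.9) → bbox [-5.9,-5.9,-5.9] .. [5.9,5.9,5.9]
lo = A.lo+B.lo = [-14.7-5.9, -15-5.9, -9.9-5.9] = [-20.600,-20.900,-15.800]
hi = A.hi+B.hi = [9.3+5.9, 9+5.9, 14.1+5.9] = [15.200,14.900,20.000]
diag = √(35.8²+35.8²+35.8²) = √3844.92 = 62.007


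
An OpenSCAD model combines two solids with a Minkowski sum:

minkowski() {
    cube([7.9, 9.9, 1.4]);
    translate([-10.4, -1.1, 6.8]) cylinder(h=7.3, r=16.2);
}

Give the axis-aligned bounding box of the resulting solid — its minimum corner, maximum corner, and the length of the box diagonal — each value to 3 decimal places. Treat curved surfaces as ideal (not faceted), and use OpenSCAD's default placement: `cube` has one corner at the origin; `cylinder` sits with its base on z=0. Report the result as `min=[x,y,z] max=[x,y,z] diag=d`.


A = translate([-10.4, -1.1, 6.8]) cylinder(h=7.3, r=16.2) → bbox [-26.6,-17.3,6.8] .. [5.8,15.1,14.1]
B = cube([7.9, 9.9, 1.4]) → bbox [0,0,0] .. [7.9,9.9,1.4]
lo = A.lo+B.lo = [-26.6+0, -17.3+0, 6.8+0] = [-26.600,-17.300,6.800]
hi = A.hi+B.hi = [5.8+7.9, 15.1+9.9, 14.1+1.4] = [13.700,25.000,15.500]
diag = √(40.3²+42.3²+8.7²) = √3489.07 = 59.068

min=[-26.600,-17.300,6.800] max=[13.700,25.000,15.500] diag=59.068


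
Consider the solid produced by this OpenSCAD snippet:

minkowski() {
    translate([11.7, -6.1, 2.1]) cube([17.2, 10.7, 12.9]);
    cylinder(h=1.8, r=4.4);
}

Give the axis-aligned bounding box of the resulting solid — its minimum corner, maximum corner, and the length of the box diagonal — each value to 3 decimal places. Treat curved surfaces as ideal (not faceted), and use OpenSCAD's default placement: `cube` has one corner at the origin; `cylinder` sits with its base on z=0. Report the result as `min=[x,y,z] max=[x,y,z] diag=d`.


min=[7.300,-10.500,2.100] max=[33.300,9.000,16.800] diag=35.670

A = translate([11.7, -6.1, 2.1]) cube([17.2, 10.7, 12.9]) → bbox [11.7,-6.1,2.1] .. [28.9,4.6,15]
B = cylinder(h=1.8, r=4.4) → bbox [-4.4,-4.4,0] .. [4.4,4.4,1.8]
lo = A.lo+B.lo = [11.7-4.4, -6.1-4.4, 2.1+0] = [7.300,-10.500,2.100]
hi = A.hi+B.hi = [28.9+4.4, 4.6+4.4, 15+1.8] = [33.300,9.000,16.800]
diag = √(26²+19.5²+14.7²) = √1272.34 = 35.670


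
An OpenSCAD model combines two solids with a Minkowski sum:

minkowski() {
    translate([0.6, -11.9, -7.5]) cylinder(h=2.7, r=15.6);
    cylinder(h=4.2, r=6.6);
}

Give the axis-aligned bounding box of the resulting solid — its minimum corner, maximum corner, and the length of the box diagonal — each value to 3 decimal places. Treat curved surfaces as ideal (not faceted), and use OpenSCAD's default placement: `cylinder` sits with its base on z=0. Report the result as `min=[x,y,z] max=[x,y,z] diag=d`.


A = translate([0.6, -11.9, -7.5]) cylinder(h=2.7, r=15.6) → bbox [-15,-27.5,-7.5] .. [16.2,3.7,-4.8]
B = cylinder(h=4.2, r=6.6) → bbox [-6.6,-6.6,0] .. [6.6,6.6,4.2]
lo = A.lo+B.lo = [-15-6.6, -27.5-6.6, -7.5+0] = [-21.600,-34.100,-7.500]
hi = A.hi+B.hi = [16.2+6.6, 3.7+6.6, -4.8+4.2] = [22.800,10.300,-0.600]
diag = √(44.4²+44.4²+6.9²) = √3990.33 = 63.169

min=[-21.600,-34.100,-7.500] max=[22.800,10.300,-0.600] diag=63.169


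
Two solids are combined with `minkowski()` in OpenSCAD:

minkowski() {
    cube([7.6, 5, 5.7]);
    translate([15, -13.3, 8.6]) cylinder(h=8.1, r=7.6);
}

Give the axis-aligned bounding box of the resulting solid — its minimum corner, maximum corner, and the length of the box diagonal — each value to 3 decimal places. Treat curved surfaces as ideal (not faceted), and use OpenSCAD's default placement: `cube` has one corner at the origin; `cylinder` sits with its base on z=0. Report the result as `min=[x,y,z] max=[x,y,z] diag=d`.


min=[7.400,-20.900,8.600] max=[30.200,-0.700,22.400] diag=33.441

A = translate([15, -13.3, 8.6]) cylinder(h=8.1, r=7.6) → bbox [7.4,-20.9,8.6] .. [22.6,-5.7,16.7]
B = cube([7.6, 5, 5.7]) → bbox [0,0,0] .. [7.6,5,5.7]
lo = A.lo+B.lo = [7.4+0, -20.9+0, 8.6+0] = [7.400,-20.900,8.600]
hi = A.hi+B.hi = [22.6+7.6, -5.7+5, 16.7+5.7] = [30.200,-0.700,22.400]
diag = √(22.8²+20.2²+13.8²) = √1118.32 = 33.441


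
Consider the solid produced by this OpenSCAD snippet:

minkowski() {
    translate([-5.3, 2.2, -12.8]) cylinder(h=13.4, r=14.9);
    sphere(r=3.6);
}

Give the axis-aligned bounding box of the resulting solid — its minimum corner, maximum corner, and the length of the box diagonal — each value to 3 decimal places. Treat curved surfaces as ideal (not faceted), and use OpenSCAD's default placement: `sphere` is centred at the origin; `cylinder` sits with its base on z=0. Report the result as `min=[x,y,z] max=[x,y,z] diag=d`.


A = translate([-5.3, 2.2, -12.8]) cylinder(h=13.4, r=14.9) → bbox [-20.2,-12.7,-12.8] .. [9.6,17.1,0.6]
B = sphere(r=3.6) → bbox [-3.6,-3.6,-3.6] .. [3.6,3.6,3.6]
lo = A.lo+B.lo = [-20.2-3.6, -12.7-3.6, -12.8-3.6] = [-23.800,-16.300,-16.400]
hi = A.hi+B.hi = [9.6+3.6, 17.1+3.6, 0.6+3.6] = [13.200,20.700,4.200]
diag = √(37²+37²+20.6²) = √3162.36 = 56.235

min=[-23.800,-16.300,-16.400] max=[13.200,20.700,4.200] diag=56.235


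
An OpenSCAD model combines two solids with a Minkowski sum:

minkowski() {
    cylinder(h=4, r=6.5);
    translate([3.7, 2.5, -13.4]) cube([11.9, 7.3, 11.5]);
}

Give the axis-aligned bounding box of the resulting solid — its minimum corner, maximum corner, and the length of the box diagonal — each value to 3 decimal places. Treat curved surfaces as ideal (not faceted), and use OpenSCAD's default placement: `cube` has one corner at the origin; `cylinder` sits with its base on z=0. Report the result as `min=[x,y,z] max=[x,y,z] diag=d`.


min=[-2.800,-4.000,-13.400] max=[22.100,16.300,2.100] diag=35.670

A = translate([3.7, 2.5, -13.4]) cube([11.9, 7.3, 11.5]) → bbox [3.7,2.5,-13.4] .. [15.6,9.8,-1.9]
B = cylinder(h=4, r=6.5) → bbox [-6.5,-6.5,0] .. [6.5,6.5,4]
lo = A.lo+B.lo = [3.7-6.5, 2.5-6.5, -13.4+0] = [-2.800,-4.000,-13.400]
hi = A.hi+B.hi = [15.6+6.5, 9.8+6.5, -1.9+4] = [22.100,16.300,2.100]
diag = √(24.9²+20.3²+15.5²) = √1272.35 = 35.670


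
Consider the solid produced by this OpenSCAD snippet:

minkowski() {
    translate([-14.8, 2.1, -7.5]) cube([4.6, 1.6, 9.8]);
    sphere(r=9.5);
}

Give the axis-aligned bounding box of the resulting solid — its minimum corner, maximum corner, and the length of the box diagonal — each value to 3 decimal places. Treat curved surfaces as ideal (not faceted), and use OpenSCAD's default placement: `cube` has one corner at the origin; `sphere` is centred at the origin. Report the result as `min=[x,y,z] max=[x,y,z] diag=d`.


A = translate([-14.8, 2.1, -7.5]) cube([4.6, 1.6, 9.8]) → bbox [-14.8,2.1,-7.5] .. [-10.2,3.7,2.3]
B = sphere(r=9.5) → bbox [-9.5,-9.5,-9.5] .. [9.5,9.5,9.5]
lo = A.lo+B.lo = [-14.8-9.5, 2.1-9.5, -7.5-9.5] = [-24.300,-7.400,-17.000]
hi = A.hi+B.hi = [-10.2+9.5, 3.7+9.5, 2.3+9.5] = [-0.700,13.200,11.800]
diag = √(23.6²+20.6²+28.8²) = √1810.76 = 42.553

min=[-24.300,-7.400,-17.000] max=[-0.700,13.200,11.800] diag=42.553


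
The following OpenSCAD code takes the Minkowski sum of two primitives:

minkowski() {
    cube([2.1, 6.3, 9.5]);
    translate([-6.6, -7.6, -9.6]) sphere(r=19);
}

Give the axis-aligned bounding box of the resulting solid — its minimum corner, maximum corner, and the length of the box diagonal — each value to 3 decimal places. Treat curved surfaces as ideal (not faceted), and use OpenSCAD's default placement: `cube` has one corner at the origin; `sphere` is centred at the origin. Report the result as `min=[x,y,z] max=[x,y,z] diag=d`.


A = translate([-6.6, -7.6, -9.6]) sphere(r=19) → bbox [-25.6,-26.6,-28.6] .. [12.4,11.4,9.4]
B = cube([2.1, 6.3, 9.5]) → bbox [0,0,0] .. [2.1,6.3,9.5]
lo = A.lo+B.lo = [-25.6+0, -26.6+0, -28.6+0] = [-25.600,-26.600,-28.600]
hi = A.hi+B.hi = [12.4+2.1, 11.4+6.3, 9.4+9.5] = [14.500,17.700,18.900]
diag = √(40.1²+44.3²+47.5²) = √5826.75 = 76.333

min=[-25.600,-26.600,-28.600] max=[14.500,17.700,18.900] diag=76.333


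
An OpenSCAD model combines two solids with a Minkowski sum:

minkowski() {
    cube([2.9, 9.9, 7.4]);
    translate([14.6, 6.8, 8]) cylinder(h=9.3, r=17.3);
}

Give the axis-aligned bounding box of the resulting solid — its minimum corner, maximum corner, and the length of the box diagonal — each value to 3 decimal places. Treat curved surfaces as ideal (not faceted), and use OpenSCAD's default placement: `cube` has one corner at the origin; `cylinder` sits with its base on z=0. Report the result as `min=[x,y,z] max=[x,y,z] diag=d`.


min=[-2.700,-10.500,8.000] max=[34.800,34.000,24.700] diag=60.542

A = translate([14.6, 6.8, 8]) cylinder(h=9.3, r=17.3) → bbox [-2.7,-10.5,8] .. [31.9,24.1,17.3]
B = cube([2.9, 9.9, 7.4]) → bbox [0,0,0] .. [2.9,9.9,7.4]
lo = A.lo+B.lo = [-2.7+0, -10.5+0, 8+0] = [-2.700,-10.500,8.000]
hi = A.hi+B.hi = [31.9+2.9, 24.1+9.9, 17.3+7.4] = [34.800,34.000,24.700]
diag = √(37.5²+44.5²+16.7²) = √3665.39 = 60.542


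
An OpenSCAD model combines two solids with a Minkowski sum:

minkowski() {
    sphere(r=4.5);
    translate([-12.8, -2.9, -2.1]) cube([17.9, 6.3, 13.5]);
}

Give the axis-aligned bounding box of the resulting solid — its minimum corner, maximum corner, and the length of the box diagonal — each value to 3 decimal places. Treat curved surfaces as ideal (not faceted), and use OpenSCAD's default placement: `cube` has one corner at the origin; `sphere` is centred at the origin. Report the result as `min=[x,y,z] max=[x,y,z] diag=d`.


A = translate([-12.8, -2.9, -2.1]) cube([17.9, 6.3, 13.5]) → bbox [-12.8,-2.9,-2.1] .. [5.1,3.4,11.4]
B = sphere(r=4.5) → bbox [-4.5,-4.5,-4.5] .. [4.5,4.5,4.5]
lo = A.lo+B.lo = [-12.8-4.5, -2.9-4.5, -2.1-4.5] = [-17.300,-7.400,-6.600]
hi = A.hi+B.hi = [5.1+4.5, 3.4+4.5, 11.4+4.5] = [9.600,7.900,15.900]
diag = √(26.9²+15.3²+22.5²) = √1463.95 = 38.262

min=[-17.300,-7.400,-6.600] max=[9.600,7.900,15.900] diag=38.262


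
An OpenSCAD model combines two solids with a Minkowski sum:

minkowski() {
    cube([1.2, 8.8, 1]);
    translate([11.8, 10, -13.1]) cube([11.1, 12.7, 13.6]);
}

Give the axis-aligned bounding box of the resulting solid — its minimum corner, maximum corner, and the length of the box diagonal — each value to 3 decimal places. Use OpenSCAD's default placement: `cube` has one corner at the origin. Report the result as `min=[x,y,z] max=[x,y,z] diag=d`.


A = translate([11.8, 10, -13.1]) cube([11.1, 12.7, 13.6]) → bbox [11.8,10,-13.1] .. [22.9,22.7,0.5]
B = cube([1.2, 8.8, 1]) → bbox [0,0,0] .. [1.2,8.8,1]
lo = A.lo+B.lo = [11.8+0, 10+0, -13.1+0] = [11.800,10.000,-13.100]
hi = A.hi+B.hi = [22.9+1.2, 22.7+8.8, 0.5+1] = [24.100,31.500,1.500]
diag = √(12.3²+21.5²+14.6²) = √826.7 = 28.752

min=[11.800,10.000,-13.100] max=[24.100,31.500,1.500] diag=28.752


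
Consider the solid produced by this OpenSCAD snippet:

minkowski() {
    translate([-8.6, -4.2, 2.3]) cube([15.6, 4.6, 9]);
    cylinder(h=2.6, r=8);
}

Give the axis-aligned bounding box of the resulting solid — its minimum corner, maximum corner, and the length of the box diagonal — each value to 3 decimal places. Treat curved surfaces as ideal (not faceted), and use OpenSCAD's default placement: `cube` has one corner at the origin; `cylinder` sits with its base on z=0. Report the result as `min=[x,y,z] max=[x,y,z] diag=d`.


A = translate([-8.6, -4.2, 2.3]) cube([15.6, 4.6, 9]) → bbox [-8.6,-4.2,2.3] .. [7,0.4,11.3]
B = cylinder(h=2.6, r=8) → bbox [-8,-8,0] .. [8,8,2.6]
lo = A.lo+B.lo = [-8.6-8, -4.2-8, 2.3+0] = [-16.600,-12.200,2.300]
hi = A.hi+B.hi = [7+8, 0.4+8, 11.3+2.6] = [15.000,8.400,13.900]
diag = √(31.6²+20.6²+11.6²) = √1557.48 = 39.465

min=[-16.600,-12.200,2.300] max=[15.000,8.400,13.900] diag=39.465


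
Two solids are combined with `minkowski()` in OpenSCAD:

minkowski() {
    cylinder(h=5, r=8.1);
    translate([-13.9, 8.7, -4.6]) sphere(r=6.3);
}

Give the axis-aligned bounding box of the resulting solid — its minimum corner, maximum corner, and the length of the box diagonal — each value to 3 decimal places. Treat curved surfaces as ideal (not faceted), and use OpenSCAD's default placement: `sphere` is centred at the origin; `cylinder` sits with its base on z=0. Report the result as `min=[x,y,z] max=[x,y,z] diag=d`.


A = translate([-13.9, 8.7, -4.6]) sphere(r=6.3) → bbox [-20.2,2.4,-10.9] .. [-7.6,15,1.7]
B = cylinder(h=5, r=8.1) → bbox [-8.1,-8.1,0] .. [8.1,8.1,5]
lo = A.lo+B.lo = [-20.2-8.1, 2.4-8.1, -10.9+0] = [-28.300,-5.700,-10.900]
hi = A.hi+B.hi = [-7.6+8.1, 15+8.1, 1.7+5] = [0.500,23.100,6.700]
diag = √(28.8²+28.8²+17.6²) = √1968.64 = 44.369

min=[-28.300,-5.700,-10.900] max=[0.500,23.100,6.700] diag=44.369


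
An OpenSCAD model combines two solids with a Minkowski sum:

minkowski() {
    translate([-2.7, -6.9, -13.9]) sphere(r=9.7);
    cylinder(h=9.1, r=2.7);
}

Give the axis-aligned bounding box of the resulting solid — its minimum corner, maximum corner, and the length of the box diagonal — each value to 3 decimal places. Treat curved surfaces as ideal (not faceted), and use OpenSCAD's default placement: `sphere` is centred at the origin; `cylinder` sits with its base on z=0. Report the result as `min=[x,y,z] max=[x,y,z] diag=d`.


A = translate([-2.7, -6.9, -13.9]) sphere(r=9.7) → bbox [-12.4,-16.6,-23.6] .. [7,2.8,-4.2]
B = cylinder(h=9.1, r=2.7) → bbox [-2.7,-2.7,0] .. [2.7,2.7,9.1]
lo = A.lo+B.lo = [-12.4-2.7, -16.6-2.7, -23.6+0] = [-15.100,-19.300,-23.600]
hi = A.hi+B.hi = [7+2.7, 2.8+2.7, -4.2+9.1] = [9.700,5.500,4.900]
diag = √(24.8²+24.8²+28.5²) = √2042.33 = 45.192

min=[-15.100,-19.300,-23.600] max=[9.700,5.500,4.900] diag=45.192


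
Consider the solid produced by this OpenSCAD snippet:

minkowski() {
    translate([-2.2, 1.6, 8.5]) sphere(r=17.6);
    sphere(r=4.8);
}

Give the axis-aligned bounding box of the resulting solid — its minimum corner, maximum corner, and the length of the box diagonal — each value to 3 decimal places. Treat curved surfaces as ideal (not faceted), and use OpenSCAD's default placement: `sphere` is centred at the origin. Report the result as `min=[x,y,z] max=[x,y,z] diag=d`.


min=[-24.600,-20.800,-13.900] max=[20.200,24.000,30.900] diag=77.596

A = translate([-2.2, 1.6, 8.5]) sphere(r=17.6) → bbox [-19.8,-16,-9.1] .. [15.4,19.2,26.1]
B = sphere(r=4.8) → bbox [-4.8,-4.8,-4.8] .. [4.8,4.8,4.8]
lo = A.lo+B.lo = [-19.8-4.8, -16-4.8, -9.1-4.8] = [-24.600,-20.800,-13.900]
hi = A.hi+B.hi = [15.4+4.8, 19.2+4.8, 26.1+4.8] = [20.200,24.000,30.900]
diag = √(44.8²+44.8²+44.8²) = √6021.12 = 77.596
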